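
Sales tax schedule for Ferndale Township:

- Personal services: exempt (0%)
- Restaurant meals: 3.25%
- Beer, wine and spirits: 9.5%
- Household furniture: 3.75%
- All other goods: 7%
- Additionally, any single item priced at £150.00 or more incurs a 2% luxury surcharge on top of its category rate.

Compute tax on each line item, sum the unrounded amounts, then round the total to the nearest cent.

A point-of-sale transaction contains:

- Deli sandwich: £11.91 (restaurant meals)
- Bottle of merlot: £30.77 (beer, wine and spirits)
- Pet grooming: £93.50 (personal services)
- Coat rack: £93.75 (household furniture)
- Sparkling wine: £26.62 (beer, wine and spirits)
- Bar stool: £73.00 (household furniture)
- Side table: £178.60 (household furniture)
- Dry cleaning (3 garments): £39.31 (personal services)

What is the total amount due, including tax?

£569.82

Deli sandwich £11.91: restaurant meals → 3.25% → £0.387075
Bottle of merlot £30.77: beer, wine and spirits → 9.5% → £2.92315
Pet grooming £93.50: personal services → 0% → £0.00
Coat rack £93.75: household furniture → 3.75% → £3.515625
Sparkling wine £26.62: beer, wine and spirits → 9.5% → £2.5289
Bar stool £73.00: household furniture → 3.75% → £2.7375
Side table £178.60: household furniture → 3.75% + 2% surcharge = 5.75% → £10.2695
Dry cleaning (3 garments) £39.31: personal services → 0% → £0.00
Subtotal = £547.46; unrounded tax = £22.36175 → £22.36; total due = £569.82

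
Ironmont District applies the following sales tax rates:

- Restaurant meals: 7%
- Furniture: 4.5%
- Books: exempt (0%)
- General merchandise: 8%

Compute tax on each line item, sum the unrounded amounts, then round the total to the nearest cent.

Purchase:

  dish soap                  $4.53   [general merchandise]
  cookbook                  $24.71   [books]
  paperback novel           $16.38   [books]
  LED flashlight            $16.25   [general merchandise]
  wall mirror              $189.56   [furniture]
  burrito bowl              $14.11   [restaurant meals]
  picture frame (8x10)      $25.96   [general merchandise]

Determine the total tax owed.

Dish soap $4.53: general merchandise → 8% → $0.3624
Cookbook $24.71: books → 0% → $0.00
Paperback novel $16.38: books → 0% → $0.00
LED flashlight $16.25: general merchandise → 8% → $1.30
Wall mirror $189.56: furniture → 4.5% → $8.5302
Burrito bowl $14.11: restaurant meals → 7% → $0.9877
Picture frame (8x10) $25.96: general merchandise → 8% → $2.0768
Unrounded tax sum = $13.2571 → $13.26

$13.26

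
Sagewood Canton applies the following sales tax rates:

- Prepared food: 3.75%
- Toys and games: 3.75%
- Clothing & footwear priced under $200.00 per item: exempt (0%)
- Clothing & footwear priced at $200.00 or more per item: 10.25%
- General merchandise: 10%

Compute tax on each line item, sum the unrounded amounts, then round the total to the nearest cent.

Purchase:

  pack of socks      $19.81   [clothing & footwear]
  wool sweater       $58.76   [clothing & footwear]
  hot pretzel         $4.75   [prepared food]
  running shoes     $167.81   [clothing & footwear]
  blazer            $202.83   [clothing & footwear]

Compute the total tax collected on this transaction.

$20.97

Pack of socks $19.81: clothing & footwear, under $200.00 → 0% → $0.00
Wool sweater $58.76: clothing & footwear, under $200.00 → 0% → $0.00
Hot pretzel $4.75: prepared food → 3.75% → $0.178125
Running shoes $167.81: clothing & footwear, under $200.00 → 0% → $0.00
Blazer $202.83: clothing & footwear, $200.00 or more → 10.25% → $20.790075
Unrounded tax sum = $20.9682 → $20.97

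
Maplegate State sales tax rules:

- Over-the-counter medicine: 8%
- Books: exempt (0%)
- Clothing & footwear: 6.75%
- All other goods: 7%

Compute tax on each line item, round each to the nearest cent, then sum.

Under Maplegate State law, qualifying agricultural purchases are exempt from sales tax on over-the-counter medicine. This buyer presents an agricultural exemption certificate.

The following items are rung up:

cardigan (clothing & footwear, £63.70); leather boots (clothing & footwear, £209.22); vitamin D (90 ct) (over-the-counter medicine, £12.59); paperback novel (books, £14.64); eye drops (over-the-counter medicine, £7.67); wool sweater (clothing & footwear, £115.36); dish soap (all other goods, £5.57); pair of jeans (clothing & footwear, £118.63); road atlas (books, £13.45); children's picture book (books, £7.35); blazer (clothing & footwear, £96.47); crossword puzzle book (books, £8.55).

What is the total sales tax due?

£41.12

Cardigan £63.70: clothing & footwear → 6.75% → £4.30
Leather boots £209.22: clothing & footwear → 6.75% → £14.12
Vitamin D (90 ct) £12.59: over-the-counter medicine, buyer-exempt → 0% → £0.00
Paperback novel £14.64: books → 0% → £0.00
Eye drops £7.67: over-the-counter medicine, buyer-exempt → 0% → £0.00
Wool sweater £115.36: clothing & footwear → 6.75% → £7.79
Dish soap £5.57: all other goods → 7% → £0.39
Pair of jeans £118.63: clothing & footwear → 6.75% → £8.01
Road atlas £13.45: books → 0% → £0.00
Children's picture book £7.35: books → 0% → £0.00
Blazer £96.47: clothing & footwear → 6.75% → £6.51
Crossword puzzle book £8.55: books → 0% → £0.00
Total tax = £4.30 + £14.12 + £7.79 + £0.39 + £8.01 + £6.51 = £41.12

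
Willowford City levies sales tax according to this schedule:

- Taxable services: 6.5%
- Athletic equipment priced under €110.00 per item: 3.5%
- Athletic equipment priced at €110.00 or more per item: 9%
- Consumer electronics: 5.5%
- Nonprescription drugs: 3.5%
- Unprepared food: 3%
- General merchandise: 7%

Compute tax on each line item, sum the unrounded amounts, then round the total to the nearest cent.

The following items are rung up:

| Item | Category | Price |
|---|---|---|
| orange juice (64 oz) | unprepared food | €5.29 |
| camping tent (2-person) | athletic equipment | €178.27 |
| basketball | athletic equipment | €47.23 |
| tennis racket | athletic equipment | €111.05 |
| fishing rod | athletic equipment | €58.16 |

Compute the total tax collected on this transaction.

€29.89

Orange juice (64 oz) €5.29: unprepared food → 3% → €0.1587
Camping tent (2-person) €178.27: athletic equipment, €110.00 or more → 9% → €16.0443
Basketball €47.23: athletic equipment, under €110.00 → 3.5% → €1.65305
Tennis racket €111.05: athletic equipment, €110.00 or more → 9% → €9.9945
Fishing rod €58.16: athletic equipment, under €110.00 → 3.5% → €2.0356
Unrounded tax sum = €29.88615 → €29.89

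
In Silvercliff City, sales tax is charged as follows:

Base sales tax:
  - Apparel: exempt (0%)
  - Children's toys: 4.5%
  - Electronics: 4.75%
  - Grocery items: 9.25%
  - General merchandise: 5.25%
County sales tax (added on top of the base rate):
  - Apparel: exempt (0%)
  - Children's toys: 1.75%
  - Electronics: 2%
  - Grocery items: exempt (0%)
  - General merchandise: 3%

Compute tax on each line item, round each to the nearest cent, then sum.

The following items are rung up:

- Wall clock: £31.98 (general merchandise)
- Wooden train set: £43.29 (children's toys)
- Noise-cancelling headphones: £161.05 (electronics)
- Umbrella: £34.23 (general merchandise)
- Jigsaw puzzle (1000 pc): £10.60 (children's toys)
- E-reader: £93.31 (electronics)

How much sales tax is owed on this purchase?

£26.00

Wall clock £31.98: general merchandise → 5.25% + 3% county = 8.25% → £2.64
Wooden train set £43.29: children's toys → 4.5% + 1.75% county = 6.25% → £2.71
Noise-cancelling headphones £161.05: electronics → 4.75% + 2% county = 6.75% → £10.87
Umbrella £34.23: general merchandise → 5.25% + 3% county = 8.25% → £2.82
Jigsaw puzzle (1000 pc) £10.60: children's toys → 4.5% + 1.75% county = 6.25% → £0.66
E-reader £93.31: electronics → 4.75% + 2% county = 6.75% → £6.30
Total tax = £2.64 + £2.71 + £10.87 + £2.82 + £0.66 + £6.30 = £26.00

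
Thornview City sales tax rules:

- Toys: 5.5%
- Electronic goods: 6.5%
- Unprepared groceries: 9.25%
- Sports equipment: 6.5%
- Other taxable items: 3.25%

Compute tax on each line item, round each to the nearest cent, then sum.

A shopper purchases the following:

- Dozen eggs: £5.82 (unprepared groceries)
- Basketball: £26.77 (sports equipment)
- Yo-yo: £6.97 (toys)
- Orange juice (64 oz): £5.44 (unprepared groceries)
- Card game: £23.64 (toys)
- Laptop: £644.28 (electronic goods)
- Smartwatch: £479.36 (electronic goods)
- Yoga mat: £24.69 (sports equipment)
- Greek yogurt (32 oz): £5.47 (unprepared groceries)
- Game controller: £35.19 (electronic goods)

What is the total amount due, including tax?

Dozen eggs £5.82: unprepared groceries → 9.25% → £0.54
Basketball £26.77: sports equipment → 6.5% → £1.74
Yo-yo £6.97: toys → 5.5% → £0.38
Orange juice (64 oz) £5.44: unprepared groceries → 9.25% → £0.50
Card game £23.64: toys → 5.5% → £1.30
Laptop £644.28: electronic goods → 6.5% → £41.88
Smartwatch £479.36: electronic goods → 6.5% → £31.16
Yoga mat £24.69: sports equipment → 6.5% → £1.60
Greek yogurt (32 oz) £5.47: unprepared groceries → 9.25% → £0.51
Game controller £35.19: electronic goods → 6.5% → £2.29
Subtotal = £1257.63; tax = £81.90; total due = £1339.53

£1339.53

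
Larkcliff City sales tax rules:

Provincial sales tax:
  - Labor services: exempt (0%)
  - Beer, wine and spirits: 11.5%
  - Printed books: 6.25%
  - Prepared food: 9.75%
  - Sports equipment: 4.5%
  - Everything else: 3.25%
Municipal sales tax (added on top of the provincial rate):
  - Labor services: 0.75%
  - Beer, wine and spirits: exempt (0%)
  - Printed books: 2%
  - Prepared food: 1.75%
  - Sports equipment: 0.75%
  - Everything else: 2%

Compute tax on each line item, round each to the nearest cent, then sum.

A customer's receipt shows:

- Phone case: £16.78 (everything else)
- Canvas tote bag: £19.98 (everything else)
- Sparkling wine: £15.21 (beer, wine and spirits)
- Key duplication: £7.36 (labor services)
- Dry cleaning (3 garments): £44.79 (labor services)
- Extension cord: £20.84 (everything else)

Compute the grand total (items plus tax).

£130.13

Phone case £16.78: everything else → 3.25% + 2% municipal = 5.25% → £0.88
Canvas tote bag £19.98: everything else → 3.25% + 2% municipal = 5.25% → £1.05
Sparkling wine £15.21: beer, wine and spirits → 11.5% + 0% municipal = 11.5% → £1.75
Key duplication £7.36: labor services → 0% + 0.75% municipal = 0.75% → £0.06
Dry cleaning (3 garments) £44.79: labor services → 0% + 0.75% municipal = 0.75% → £0.34
Extension cord £20.84: everything else → 3.25% + 2% municipal = 5.25% → £1.09
Subtotal = £124.96; tax = £5.17; total due = £130.13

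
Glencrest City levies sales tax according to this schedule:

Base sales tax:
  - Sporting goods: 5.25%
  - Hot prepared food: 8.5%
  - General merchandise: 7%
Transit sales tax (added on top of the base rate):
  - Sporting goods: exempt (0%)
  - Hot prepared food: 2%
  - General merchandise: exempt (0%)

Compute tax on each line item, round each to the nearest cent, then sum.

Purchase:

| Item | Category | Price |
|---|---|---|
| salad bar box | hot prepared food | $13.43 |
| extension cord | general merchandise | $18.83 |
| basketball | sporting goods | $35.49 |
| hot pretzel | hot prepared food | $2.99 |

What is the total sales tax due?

$4.90

Salad bar box $13.43: hot prepared food → 8.5% + 2% transit = 10.5% → $1.41
Extension cord $18.83: general merchandise → 7% + 0% transit = 7% → $1.32
Basketball $35.49: sporting goods → 5.25% + 0% transit = 5.25% → $1.86
Hot pretzel $2.99: hot prepared food → 8.5% + 2% transit = 10.5% → $0.31
Total tax = $1.41 + $1.32 + $1.86 + $0.31 = $4.90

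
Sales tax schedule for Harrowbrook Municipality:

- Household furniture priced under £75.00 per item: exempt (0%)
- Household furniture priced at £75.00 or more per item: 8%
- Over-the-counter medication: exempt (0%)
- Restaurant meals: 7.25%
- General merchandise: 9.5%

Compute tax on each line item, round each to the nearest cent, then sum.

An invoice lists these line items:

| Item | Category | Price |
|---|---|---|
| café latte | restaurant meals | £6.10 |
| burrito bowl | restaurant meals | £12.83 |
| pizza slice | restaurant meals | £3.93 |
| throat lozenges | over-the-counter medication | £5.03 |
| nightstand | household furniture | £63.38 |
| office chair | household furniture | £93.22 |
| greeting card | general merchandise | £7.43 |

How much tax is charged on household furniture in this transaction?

Nightstand £63.38: household furniture, under £75.00 → 0% → £0.00
Office chair £93.22: household furniture, £75.00 or more → 8% → £7.46
Tax on household furniture = £0.00 + £7.46 = £7.46

£7.46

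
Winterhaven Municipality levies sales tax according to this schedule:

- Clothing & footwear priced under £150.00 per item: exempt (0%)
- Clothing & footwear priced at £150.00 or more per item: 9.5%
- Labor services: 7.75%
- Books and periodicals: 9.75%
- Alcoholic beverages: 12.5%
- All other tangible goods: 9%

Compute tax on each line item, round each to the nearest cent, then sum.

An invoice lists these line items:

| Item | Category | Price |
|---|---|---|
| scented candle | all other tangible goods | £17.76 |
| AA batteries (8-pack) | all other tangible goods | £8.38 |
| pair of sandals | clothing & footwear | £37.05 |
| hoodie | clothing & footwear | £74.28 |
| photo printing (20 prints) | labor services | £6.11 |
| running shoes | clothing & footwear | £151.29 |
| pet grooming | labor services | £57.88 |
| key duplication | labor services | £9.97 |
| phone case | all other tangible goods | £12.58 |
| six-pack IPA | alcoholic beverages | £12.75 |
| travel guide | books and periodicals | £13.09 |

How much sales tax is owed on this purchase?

£26.45

Scented candle £17.76: all other tangible goods → 9% → £1.60
AA batteries (8-pack) £8.38: all other tangible goods → 9% → £0.75
Pair of sandals £37.05: clothing & footwear, under £150.00 → 0% → £0.00
Hoodie £74.28: clothing & footwear, under £150.00 → 0% → £0.00
Photo printing (20 prints) £6.11: labor services → 7.75% → £0.47
Running shoes £151.29: clothing & footwear, £150.00 or more → 9.5% → £14.37
Pet grooming £57.88: labor services → 7.75% → £4.49
Key duplication £9.97: labor services → 7.75% → £0.77
Phone case £12.58: all other tangible goods → 9% → £1.13
Six-pack IPA £12.75: alcoholic beverages → 12.5% → £1.59
Travel guide £13.09: books and periodicals → 9.75% → £1.28
Total tax = £1.60 + £0.75 + £0.47 + £14.37 + £4.49 + £0.77 + £1.13 + £1.59 + £1.28 = £26.45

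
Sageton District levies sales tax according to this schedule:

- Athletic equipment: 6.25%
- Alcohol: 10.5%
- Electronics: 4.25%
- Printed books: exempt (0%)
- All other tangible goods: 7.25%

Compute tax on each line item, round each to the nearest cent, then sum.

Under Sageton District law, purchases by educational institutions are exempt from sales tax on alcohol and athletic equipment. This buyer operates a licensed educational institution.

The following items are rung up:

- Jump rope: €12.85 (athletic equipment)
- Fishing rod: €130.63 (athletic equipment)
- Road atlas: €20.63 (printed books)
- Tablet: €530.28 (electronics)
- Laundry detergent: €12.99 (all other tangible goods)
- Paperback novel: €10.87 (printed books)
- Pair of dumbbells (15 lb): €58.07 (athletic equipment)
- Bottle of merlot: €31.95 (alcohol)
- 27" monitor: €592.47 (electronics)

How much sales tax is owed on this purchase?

€48.66

Jump rope €12.85: athletic equipment, buyer-exempt → 0% → €0.00
Fishing rod €130.63: athletic equipment, buyer-exempt → 0% → €0.00
Road atlas €20.63: printed books → 0% → €0.00
Tablet €530.28: electronics → 4.25% → €22.54
Laundry detergent €12.99: all other tangible goods → 7.25% → €0.94
Paperback novel €10.87: printed books → 0% → €0.00
Pair of dumbbells (15 lb) €58.07: athletic equipment, buyer-exempt → 0% → €0.00
Bottle of merlot €31.95: alcohol, buyer-exempt → 0% → €0.00
27" monitor €592.47: electronics → 4.25% → €25.18
Total tax = €22.54 + €0.94 + €25.18 = €48.66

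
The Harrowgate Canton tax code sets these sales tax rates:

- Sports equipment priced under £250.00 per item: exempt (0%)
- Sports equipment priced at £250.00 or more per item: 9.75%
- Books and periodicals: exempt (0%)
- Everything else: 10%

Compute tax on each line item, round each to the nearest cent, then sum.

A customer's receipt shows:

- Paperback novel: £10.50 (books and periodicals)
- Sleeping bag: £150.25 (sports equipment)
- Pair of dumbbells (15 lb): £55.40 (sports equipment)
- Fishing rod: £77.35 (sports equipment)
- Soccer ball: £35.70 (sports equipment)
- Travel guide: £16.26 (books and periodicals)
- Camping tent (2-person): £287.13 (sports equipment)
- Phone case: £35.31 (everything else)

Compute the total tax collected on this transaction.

Paperback novel £10.50: books and periodicals → 0% → £0.00
Sleeping bag £150.25: sports equipment, under £250.00 → 0% → £0.00
Pair of dumbbells (15 lb) £55.40: sports equipment, under £250.00 → 0% → £0.00
Fishing rod £77.35: sports equipment, under £250.00 → 0% → £0.00
Soccer ball £35.70: sports equipment, under £250.00 → 0% → £0.00
Travel guide £16.26: books and periodicals → 0% → £0.00
Camping tent (2-person) £287.13: sports equipment, £250.00 or more → 9.75% → £28.00
Phone case £35.31: everything else → 10% → £3.53
Total tax = £28.00 + £3.53 = £31.53

£31.53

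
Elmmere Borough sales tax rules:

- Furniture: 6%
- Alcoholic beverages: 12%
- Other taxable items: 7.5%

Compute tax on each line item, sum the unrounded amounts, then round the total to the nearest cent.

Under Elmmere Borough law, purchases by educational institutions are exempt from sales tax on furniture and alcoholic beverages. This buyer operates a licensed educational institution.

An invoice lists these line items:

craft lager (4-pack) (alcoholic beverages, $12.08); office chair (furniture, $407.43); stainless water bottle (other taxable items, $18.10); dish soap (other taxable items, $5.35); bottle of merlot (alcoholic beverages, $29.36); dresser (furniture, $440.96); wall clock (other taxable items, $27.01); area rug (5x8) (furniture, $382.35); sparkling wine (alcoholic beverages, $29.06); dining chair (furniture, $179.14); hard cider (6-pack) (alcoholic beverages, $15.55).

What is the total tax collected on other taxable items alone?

Stainless water bottle $18.10: other taxable items → 7.5% → $1.3575
Dish soap $5.35: other taxable items → 7.5% → $0.40125
Wall clock $27.01: other taxable items → 7.5% → $2.02575
Tax on other taxable items: unrounded sum = $3.7845 → $3.78

$3.78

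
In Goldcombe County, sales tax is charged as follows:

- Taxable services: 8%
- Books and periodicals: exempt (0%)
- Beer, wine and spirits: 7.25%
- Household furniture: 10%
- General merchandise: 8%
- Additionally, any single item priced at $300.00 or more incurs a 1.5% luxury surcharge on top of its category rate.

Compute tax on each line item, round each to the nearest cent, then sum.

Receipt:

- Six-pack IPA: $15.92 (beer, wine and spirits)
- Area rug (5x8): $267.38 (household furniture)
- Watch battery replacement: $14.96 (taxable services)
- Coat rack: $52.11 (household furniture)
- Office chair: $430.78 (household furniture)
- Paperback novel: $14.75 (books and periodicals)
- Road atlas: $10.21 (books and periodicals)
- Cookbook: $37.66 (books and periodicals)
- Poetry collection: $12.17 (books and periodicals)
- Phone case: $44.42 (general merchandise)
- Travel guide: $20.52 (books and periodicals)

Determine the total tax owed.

$87.39

Six-pack IPA $15.92: beer, wine and spirits → 7.25% → $1.15
Area rug (5x8) $267.38: household furniture → 10% → $26.74
Watch battery replacement $14.96: taxable services → 8% → $1.20
Coat rack $52.11: household furniture → 10% → $5.21
Office chair $430.78: household furniture → 10% + 1.5% surcharge = 11.5% → $49.54
Paperback novel $14.75: books and periodicals → 0% → $0.00
Road atlas $10.21: books and periodicals → 0% → $0.00
Cookbook $37.66: books and periodicals → 0% → $0.00
Poetry collection $12.17: books and periodicals → 0% → $0.00
Phone case $44.42: general merchandise → 8% → $3.55
Travel guide $20.52: books and periodicals → 0% → $0.00
Total tax = $1.15 + $26.74 + $1.20 + $5.21 + $49.54 + $3.55 = $87.39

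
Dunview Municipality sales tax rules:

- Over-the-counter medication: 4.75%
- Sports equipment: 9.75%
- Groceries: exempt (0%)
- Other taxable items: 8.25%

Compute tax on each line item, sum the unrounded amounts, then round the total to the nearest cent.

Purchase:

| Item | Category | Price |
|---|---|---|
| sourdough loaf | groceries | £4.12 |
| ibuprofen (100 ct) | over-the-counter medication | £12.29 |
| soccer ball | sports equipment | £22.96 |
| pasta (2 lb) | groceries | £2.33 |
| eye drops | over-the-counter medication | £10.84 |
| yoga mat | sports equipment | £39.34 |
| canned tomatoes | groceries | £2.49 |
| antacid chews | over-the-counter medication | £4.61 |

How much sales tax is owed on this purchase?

£7.39

Sourdough loaf £4.12: groceries → 0% → £0.00
Ibuprofen (100 ct) £12.29: over-the-counter medication → 4.75% → £0.583775
Soccer ball £22.96: sports equipment → 9.75% → £2.2386
Pasta (2 lb) £2.33: groceries → 0% → £0.00
Eye drops £10.84: over-the-counter medication → 4.75% → £0.5149
Yoga mat £39.34: sports equipment → 9.75% → £3.83565
Canned tomatoes £2.49: groceries → 0% → £0.00
Antacid chews £4.61: over-the-counter medication → 4.75% → £0.218975
Unrounded tax sum = £7.3919 → £7.39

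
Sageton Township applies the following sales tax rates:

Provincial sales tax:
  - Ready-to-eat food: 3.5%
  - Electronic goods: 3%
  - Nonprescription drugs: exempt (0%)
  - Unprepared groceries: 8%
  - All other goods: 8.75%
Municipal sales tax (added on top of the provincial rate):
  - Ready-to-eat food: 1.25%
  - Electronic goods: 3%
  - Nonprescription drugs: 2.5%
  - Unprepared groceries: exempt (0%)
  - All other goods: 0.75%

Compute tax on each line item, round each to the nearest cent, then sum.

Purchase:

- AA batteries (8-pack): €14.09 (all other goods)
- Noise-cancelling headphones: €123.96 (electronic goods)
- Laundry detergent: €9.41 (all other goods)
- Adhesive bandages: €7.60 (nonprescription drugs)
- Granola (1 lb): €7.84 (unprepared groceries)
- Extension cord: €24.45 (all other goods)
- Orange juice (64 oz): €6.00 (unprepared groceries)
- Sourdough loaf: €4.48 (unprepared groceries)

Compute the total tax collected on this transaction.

€13.65

AA batteries (8-pack) €14.09: all other goods → 8.75% + 0.75% municipal = 9.5% → €1.34
Noise-cancelling headphones €123.96: electronic goods → 3% + 3% municipal = 6% → €7.44
Laundry detergent €9.41: all other goods → 8.75% + 0.75% municipal = 9.5% → €0.89
Adhesive bandages €7.60: nonprescription drugs → 0% + 2.5% municipal = 2.5% → €0.19
Granola (1 lb) €7.84: unprepared groceries → 8% + 0% municipal = 8% → €0.63
Extension cord €24.45: all other goods → 8.75% + 0.75% municipal = 9.5% → €2.32
Orange juice (64 oz) €6.00: unprepared groceries → 8% + 0% municipal = 8% → €0.48
Sourdough loaf €4.48: unprepared groceries → 8% + 0% municipal = 8% → €0.36
Total tax = €1.34 + €7.44 + €0.89 + €0.19 + €0.63 + €2.32 + €0.48 + €0.36 = €13.65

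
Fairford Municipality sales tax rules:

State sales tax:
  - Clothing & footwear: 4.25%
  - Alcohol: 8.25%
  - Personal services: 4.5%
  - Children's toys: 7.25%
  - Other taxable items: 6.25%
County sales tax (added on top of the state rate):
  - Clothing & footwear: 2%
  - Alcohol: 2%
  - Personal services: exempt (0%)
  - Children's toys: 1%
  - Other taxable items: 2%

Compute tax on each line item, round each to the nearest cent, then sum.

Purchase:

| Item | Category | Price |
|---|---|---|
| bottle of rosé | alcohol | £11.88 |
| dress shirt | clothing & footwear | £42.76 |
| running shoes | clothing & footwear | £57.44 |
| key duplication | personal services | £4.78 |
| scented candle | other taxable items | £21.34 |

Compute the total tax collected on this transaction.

Bottle of rosé £11.88: alcohol → 8.25% + 2% county = 10.25% → £1.22
Dress shirt £42.76: clothing & footwear → 4.25% + 2% county = 6.25% → £2.67
Running shoes £57.44: clothing & footwear → 4.25% + 2% county = 6.25% → £3.59
Key duplication £4.78: personal services → 4.5% + 0% county = 4.5% → £0.22
Scented candle £21.34: other taxable items → 6.25% + 2% county = 8.25% → £1.76
Total tax = £1.22 + £2.67 + £3.59 + £0.22 + £1.76 = £9.46

£9.46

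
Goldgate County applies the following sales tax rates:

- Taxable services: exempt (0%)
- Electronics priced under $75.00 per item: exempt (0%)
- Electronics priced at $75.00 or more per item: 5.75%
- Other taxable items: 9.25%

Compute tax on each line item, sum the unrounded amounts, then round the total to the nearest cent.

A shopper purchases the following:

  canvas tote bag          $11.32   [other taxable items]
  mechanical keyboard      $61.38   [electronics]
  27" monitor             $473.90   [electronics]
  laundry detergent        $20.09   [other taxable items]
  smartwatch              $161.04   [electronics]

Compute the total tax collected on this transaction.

Canvas tote bag $11.32: other taxable items → 9.25% → $1.0471
Mechanical keyboard $61.38: electronics, under $75.00 → 0% → $0.00
27" monitor $473.90: electronics, $75.00 or more → 5.75% → $27.24925
Laundry detergent $20.09: other taxable items → 9.25% → $1.858325
Smartwatch $161.04: electronics, $75.00 or more → 5.75% → $9.2598
Unrounded tax sum = $39.414475 → $39.41

$39.41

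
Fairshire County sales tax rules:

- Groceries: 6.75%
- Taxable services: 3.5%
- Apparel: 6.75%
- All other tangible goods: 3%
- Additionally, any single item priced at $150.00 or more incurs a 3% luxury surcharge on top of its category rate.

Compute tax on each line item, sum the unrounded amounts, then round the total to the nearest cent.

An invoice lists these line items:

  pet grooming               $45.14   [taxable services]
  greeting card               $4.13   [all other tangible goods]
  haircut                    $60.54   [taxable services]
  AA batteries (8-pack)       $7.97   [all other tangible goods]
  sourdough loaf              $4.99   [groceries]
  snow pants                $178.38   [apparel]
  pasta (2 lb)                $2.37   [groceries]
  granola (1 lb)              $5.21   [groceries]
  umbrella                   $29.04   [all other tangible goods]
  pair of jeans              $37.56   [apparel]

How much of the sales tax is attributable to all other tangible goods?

Greeting card $4.13: all other tangible goods → 3% → $0.1239
AA batteries (8-pack) $7.97: all other tangible goods → 3% → $0.2391
Umbrella $29.04: all other tangible goods → 3% → $0.8712
Tax on all other tangible goods: unrounded sum = $1.2342 → $1.23

$1.23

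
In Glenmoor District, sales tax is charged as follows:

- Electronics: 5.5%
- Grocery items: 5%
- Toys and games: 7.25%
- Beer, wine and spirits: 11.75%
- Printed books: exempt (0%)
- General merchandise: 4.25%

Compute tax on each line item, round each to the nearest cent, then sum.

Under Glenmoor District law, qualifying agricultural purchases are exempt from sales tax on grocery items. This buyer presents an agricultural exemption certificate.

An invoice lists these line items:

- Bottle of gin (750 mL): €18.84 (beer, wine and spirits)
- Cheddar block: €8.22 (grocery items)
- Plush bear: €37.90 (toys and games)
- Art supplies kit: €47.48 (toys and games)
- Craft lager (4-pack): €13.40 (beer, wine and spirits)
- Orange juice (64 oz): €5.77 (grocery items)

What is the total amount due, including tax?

€141.58

Bottle of gin (750 mL) €18.84: beer, wine and spirits → 11.75% → €2.21
Cheddar block €8.22: grocery items, buyer-exempt → 0% → €0.00
Plush bear €37.90: toys and games → 7.25% → €2.75
Art supplies kit €47.48: toys and games → 7.25% → €3.44
Craft lager (4-pack) €13.40: beer, wine and spirits → 11.75% → €1.57
Orange juice (64 oz) €5.77: grocery items, buyer-exempt → 0% → €0.00
Subtotal = €131.61; tax = €9.97; total due = €141.58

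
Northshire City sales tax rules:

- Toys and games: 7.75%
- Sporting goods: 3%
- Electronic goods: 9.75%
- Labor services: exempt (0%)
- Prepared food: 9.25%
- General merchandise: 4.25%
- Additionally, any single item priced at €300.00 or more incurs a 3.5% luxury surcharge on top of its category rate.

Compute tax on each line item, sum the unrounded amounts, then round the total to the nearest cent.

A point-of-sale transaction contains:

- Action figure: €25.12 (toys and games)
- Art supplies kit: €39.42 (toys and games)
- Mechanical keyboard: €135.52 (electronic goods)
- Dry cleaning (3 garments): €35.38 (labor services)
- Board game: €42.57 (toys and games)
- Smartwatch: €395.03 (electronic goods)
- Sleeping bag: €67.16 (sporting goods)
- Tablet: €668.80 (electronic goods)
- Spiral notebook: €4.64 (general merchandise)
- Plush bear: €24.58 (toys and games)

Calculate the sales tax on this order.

Action figure €25.12: toys and games → 7.75% → €1.9468
Art supplies kit €39.42: toys and games → 7.75% → €3.05505
Mechanical keyboard €135.52: electronic goods → 9.75% → €13.2132
Dry cleaning (3 garments) €35.38: labor services → 0% → €0.00
Board game €42.57: toys and games → 7.75% → €3.299175
Smartwatch €395.03: electronic goods → 9.75% + 3.5% surcharge = 13.25% → €52.341475
Sleeping bag €67.16: sporting goods → 3% → €2.0148
Tablet €668.80: electronic goods → 9.75% + 3.5% surcharge = 13.25% → €88.616
Spiral notebook €4.64: general merchandise → 4.25% → €0.1972
Plush bear €24.58: toys and games → 7.75% → €1.90495
Unrounded tax sum = €166.58865 → €166.59

€166.59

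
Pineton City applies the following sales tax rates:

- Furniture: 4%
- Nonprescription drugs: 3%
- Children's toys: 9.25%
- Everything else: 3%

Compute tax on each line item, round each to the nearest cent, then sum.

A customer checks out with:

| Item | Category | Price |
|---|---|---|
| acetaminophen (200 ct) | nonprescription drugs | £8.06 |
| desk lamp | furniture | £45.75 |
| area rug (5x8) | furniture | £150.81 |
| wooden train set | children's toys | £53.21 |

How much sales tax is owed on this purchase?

£13.02

Acetaminophen (200 ct) £8.06: nonprescription drugs → 3% → £0.24
Desk lamp £45.75: furniture → 4% → £1.83
Area rug (5x8) £150.81: furniture → 4% → £6.03
Wooden train set £53.21: children's toys → 9.25% → £4.92
Total tax = £0.24 + £1.83 + £6.03 + £4.92 = £13.02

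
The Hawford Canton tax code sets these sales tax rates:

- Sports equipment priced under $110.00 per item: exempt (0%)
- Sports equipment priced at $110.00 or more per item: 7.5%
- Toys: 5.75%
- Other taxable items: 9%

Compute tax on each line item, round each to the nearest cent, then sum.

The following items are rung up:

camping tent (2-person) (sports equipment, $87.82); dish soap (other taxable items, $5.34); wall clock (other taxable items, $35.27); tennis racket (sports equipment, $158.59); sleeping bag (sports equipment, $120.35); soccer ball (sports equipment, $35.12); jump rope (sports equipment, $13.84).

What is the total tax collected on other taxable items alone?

$3.65

Dish soap $5.34: other taxable items → 9% → $0.48
Wall clock $35.27: other taxable items → 9% → $3.17
Tax on other taxable items = $0.48 + $3.17 = $3.65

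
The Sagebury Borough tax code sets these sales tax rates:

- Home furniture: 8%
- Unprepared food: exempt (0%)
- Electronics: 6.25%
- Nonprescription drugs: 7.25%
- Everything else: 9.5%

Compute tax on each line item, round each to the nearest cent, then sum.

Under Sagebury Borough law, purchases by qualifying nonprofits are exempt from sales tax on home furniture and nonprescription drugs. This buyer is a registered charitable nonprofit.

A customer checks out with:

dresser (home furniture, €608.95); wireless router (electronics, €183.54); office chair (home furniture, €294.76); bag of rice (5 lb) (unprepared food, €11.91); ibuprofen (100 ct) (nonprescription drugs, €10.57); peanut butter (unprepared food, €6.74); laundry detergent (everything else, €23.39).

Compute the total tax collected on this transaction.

Dresser €608.95: home furniture, buyer-exempt → 0% → €0.00
Wireless router €183.54: electronics → 6.25% → €11.47
Office chair €294.76: home furniture, buyer-exempt → 0% → €0.00
Bag of rice (5 lb) €11.91: unprepared food → 0% → €0.00
Ibuprofen (100 ct) €10.57: nonprescription drugs, buyer-exempt → 0% → €0.00
Peanut butter €6.74: unprepared food → 0% → €0.00
Laundry detergent €23.39: everything else → 9.5% → €2.22
Total tax = €11.47 + €2.22 = €13.69

€13.69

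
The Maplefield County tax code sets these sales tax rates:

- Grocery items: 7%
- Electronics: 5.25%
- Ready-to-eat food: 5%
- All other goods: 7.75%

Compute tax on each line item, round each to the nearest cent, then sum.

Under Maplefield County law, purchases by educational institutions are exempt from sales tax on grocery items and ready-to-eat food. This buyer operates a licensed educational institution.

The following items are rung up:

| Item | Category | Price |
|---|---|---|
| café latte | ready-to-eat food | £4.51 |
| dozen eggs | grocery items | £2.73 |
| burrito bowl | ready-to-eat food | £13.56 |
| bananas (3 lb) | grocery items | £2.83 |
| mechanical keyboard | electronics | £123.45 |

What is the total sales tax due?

Café latte £4.51: ready-to-eat food, buyer-exempt → 0% → £0.00
Dozen eggs £2.73: grocery items, buyer-exempt → 0% → £0.00
Burrito bowl £13.56: ready-to-eat food, buyer-exempt → 0% → £0.00
Bananas (3 lb) £2.83: grocery items, buyer-exempt → 0% → £0.00
Mechanical keyboard £123.45: electronics → 5.25% → £6.48
Total tax = £6.48

£6.48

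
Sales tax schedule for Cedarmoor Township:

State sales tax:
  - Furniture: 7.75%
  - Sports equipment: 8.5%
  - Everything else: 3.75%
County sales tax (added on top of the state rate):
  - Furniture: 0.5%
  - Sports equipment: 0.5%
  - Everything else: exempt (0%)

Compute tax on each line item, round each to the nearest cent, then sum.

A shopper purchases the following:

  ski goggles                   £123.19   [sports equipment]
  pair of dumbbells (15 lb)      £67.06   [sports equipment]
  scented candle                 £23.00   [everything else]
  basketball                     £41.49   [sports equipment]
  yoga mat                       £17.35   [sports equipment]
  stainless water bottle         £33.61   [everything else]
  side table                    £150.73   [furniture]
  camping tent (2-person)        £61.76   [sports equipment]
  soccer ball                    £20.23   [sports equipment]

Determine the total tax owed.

Ski goggles £123.19: sports equipment → 8.5% + 0.5% county = 9% → £11.09
Pair of dumbbells (15 lb) £67.06: sports equipment → 8.5% + 0.5% county = 9% → £6.04
Scented candle £23.00: everything else → 3.75% + 0% county = 3.75% → £0.86
Basketball £41.49: sports equipment → 8.5% + 0.5% county = 9% → £3.73
Yoga mat £17.35: sports equipment → 8.5% + 0.5% county = 9% → £1.56
Stainless water bottle £33.61: everything else → 3.75% + 0% county = 3.75% → £1.26
Side table £150.73: furniture → 7.75% + 0.5% county = 8.25% → £12.44
Camping tent (2-person) £61.76: sports equipment → 8.5% + 0.5% county = 9% → £5.56
Soccer ball £20.23: sports equipment → 8.5% + 0.5% county = 9% → £1.82
Total tax = £11.09 + £6.04 + £0.86 + £3.73 + £1.56 + £1.26 + £12.44 + £5.56 + £1.82 = £44.36

£44.36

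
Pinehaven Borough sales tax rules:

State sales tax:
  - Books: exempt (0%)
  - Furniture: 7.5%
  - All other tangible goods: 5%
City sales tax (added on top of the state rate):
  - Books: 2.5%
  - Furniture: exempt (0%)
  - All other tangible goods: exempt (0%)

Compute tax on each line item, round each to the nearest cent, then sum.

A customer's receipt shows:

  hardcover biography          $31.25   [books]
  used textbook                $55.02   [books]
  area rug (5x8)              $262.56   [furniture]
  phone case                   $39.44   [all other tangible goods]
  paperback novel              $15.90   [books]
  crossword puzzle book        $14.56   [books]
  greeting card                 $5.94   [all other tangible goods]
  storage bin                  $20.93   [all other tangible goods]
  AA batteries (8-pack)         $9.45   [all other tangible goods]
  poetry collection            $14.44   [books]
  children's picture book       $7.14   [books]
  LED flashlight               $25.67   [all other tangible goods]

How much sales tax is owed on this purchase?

$28.22

Hardcover biography $31.25: books → 0% + 2.5% city = 2.5% → $0.78
Used textbook $55.02: books → 0% + 2.5% city = 2.5% → $1.38
Area rug (5x8) $262.56: furniture → 7.5% + 0% city = 7.5% → $19.69
Phone case $39.44: all other tangible goods → 5% + 0% city = 5% → $1.97
Paperback novel $15.90: books → 0% + 2.5% city = 2.5% → $0.40
Crossword puzzle book $14.56: books → 0% + 2.5% city = 2.5% → $0.36
Greeting card $5.94: all other tangible goods → 5% + 0% city = 5% → $0.30
Storage bin $20.93: all other tangible goods → 5% + 0% city = 5% → $1.05
AA batteries (8-pack) $9.45: all other tangible goods → 5% + 0% city = 5% → $0.47
Poetry collection $14.44: books → 0% + 2.5% city = 2.5% → $0.36
Children's picture book $7.14: books → 0% + 2.5% city = 2.5% → $0.18
LED flashlight $25.67: all other tangible goods → 5% + 0% city = 5% → $1.28
Total tax = $0.78 + $1.38 + $19.69 + $1.97 + $0.40 + $0.36 + $0.30 + $1.05 + $0.47 + $0.36 + $0.18 + $1.28 = $28.22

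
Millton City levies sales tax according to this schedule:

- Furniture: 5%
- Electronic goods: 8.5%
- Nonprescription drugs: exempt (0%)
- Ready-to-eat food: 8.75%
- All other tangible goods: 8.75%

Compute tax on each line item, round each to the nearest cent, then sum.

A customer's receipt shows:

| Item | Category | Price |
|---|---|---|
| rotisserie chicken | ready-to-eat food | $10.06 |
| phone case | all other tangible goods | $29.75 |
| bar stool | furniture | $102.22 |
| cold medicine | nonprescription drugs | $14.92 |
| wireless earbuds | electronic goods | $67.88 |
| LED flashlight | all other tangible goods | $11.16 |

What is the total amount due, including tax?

Rotisserie chicken $10.06: ready-to-eat food → 8.75% → $0.88
Phone case $29.75: all other tangible goods → 8.75% → $2.60
Bar stool $102.22: furniture → 5% → $5.11
Cold medicine $14.92: nonprescription drugs → 0% → $0.00
Wireless earbuds $67.88: electronic goods → 8.5% → $5.77
LED flashlight $11.16: all other tangible goods → 8.75% → $0.98
Subtotal = $235.99; tax = $15.34; total due = $251.33

$251.33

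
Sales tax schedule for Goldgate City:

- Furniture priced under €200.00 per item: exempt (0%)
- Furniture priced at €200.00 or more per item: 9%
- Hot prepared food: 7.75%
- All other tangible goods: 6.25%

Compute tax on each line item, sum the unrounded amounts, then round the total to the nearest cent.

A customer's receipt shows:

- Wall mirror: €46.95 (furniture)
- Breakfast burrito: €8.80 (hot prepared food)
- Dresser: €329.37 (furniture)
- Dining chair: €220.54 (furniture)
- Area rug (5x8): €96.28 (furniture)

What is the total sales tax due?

€50.17

Wall mirror €46.95: furniture, under €200.00 → 0% → €0.00
Breakfast burrito €8.80: hot prepared food → 7.75% → €0.682
Dresser €329.37: furniture, €200.00 or more → 9% → €29.6433
Dining chair €220.54: furniture, €200.00 or more → 9% → €19.8486
Area rug (5x8) €96.28: furniture, under €200.00 → 0% → €0.00
Unrounded tax sum = €50.1739 → €50.17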